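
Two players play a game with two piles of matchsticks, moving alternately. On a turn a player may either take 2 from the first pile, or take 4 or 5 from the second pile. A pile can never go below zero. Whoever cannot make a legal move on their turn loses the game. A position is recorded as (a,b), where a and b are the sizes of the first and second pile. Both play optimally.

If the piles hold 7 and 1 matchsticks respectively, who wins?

The first player wins.

Label each position W (a win for the player to move) or L (a loss). A position with no legal move is L; any other position is W exactly when some move reaches an L, and L when every move reaches a W.
No move ever increases a pile, so every position that can arise here has a ≤ 7 and b ≤ 1; it is enough to label the cells with 0 ≤ a ≤ 7 and 0 ≤ b ≤ 1.
Every move lowers a or b (never raises either), so fill the grid row by row in increasing a, and left to right within a row: each cell's successors are then already labelled.
      b=0  b=1
a=0:    L    L
a=1:    L    L
a=2:    W    W
a=3:    W    W
a=4:    L    L
a=5:    L    L
a=6:    W    W
a=7:    W    W
Cells with no legal move (terminal, hence L): (0,0), (0,1), (1,0), (1,1).
The remaining L cells, each justified by listing all of its moves:
(4,0): →(2,0)(W) only, which is W, so L
(4,1): →(2,1)(W) only, which is W, so L
(5,0): →(3,0)(W) only, which is W, so L
(5,1): →(3,1)(W) only, which is W, so L
Every other cell has at least one move into one of the L cells above, so it is W.
The starting position (7,1) is W: the player to move should move to (5,1), handing over an L position.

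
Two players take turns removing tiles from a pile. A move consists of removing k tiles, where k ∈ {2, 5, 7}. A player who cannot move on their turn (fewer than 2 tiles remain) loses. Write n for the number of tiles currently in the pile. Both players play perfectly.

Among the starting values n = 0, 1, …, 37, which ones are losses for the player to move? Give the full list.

Use the standard recursion: the mover loses at a terminal position; elsewhere, the mover wins exactly when some move hands the opponent an L position.
n=0: no move → L
n=1: no move → L
n=2: →0(L), so W
n=3: →1(L), so W
n=4: →2(W) only, which is W, so L
n=5: →0(L), so W
n=6: →4(L), so W
n=7: →0(L), so W
n=8: →1(L), so W
n=9: →4(L), so W
n=10: →8(W), 5(W), 3(W) — all W, so L
n=11: →4(L), so W
n=12: →10(L), so W
n=13: →11(W), 8(W), 6(W) — all W, so L
n=14: →12(W), 9(W), 7(W) — all W, so L
n=15: →13(L), so W
n=16: →14(L), so W
n=17: →10(L), so W
n=18: →13(L), so W
n=19: →14(L), so W
n=20: →13(L), so W
n=21: →14(L), so W
n=22: →20(W), 17(W), 15(W) — all W, so L
n=23: →21(W), 18(W), 16(W) — all W, so L
n=24: →22(L), so W
n=25: →23(L), so W
n=26: →24(W), 21(W), 19(W) — all W, so L
n=27: →22(L), so W
n=28: →26(L), so W
n=29: →22(L), so W
n=30: →23(L), so W
n=31: →26(L), so W
n=32: →30(W), 27(W), 25(W) — all W, so L
n=33: →26(L), so W
n=34: →32(L), so W
n=35: →33(W), 30(W), 28(W) — all W, so L
n=36: →34(W), 31(W), 29(W) — all W, so L
n=37: →35(L), so W
The losing starting values of n are exactly the entries labelled L in this table (12 of them).

0, 1, 4, 10, 13, 14, 22, 23, 26, 32, 35, 36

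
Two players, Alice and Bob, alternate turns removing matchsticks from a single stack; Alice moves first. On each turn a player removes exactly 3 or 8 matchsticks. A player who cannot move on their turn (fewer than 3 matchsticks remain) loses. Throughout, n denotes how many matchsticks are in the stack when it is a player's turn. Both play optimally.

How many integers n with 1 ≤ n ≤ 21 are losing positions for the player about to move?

9

Use the standard recursion: the mover loses at a terminal position; elsewhere, the mover wins exactly when some move hands the opponent an L position.
n=0: no move → L
n=1: no move → L
n=2: no move → L
n=3: reaches L-position 0 → W
n=4: reaches L-position 1 → W
n=5: reaches L-position 2 → W
n=6: only reaches 3(W), which is W → L
n=7: only reaches 4(W), which is W → L
n=8: reaches L-position 0 → W
n=9: reaches L-position 6 → W
n=10: reaches L-position 7 → W
n=11: only reaches 8(W), 3(W), all W → L
n=12: only reaches 9(W), 4(W), all W → L
n=13: only reaches 10(W), 5(W), all W → L
n=14: reaches L-position 11 → W
n=15: reaches L-position 12 → W
n=16: reaches L-position 13 → W
n=17: only reaches 14(W), 9(W), all W → L
n=18: only reaches 15(W), 10(W), all W → L
n=19: reaches L-position 11 → W
n=20: reaches L-position 17 → W
n=21: reaches L-position 18 → W
L entries with 1 ≤ n ≤ 21 (n=0 is outside the asked range and is not counted): n = 1, 2, 6, 7, 11, 12, 13, 17, 18; that makes 9.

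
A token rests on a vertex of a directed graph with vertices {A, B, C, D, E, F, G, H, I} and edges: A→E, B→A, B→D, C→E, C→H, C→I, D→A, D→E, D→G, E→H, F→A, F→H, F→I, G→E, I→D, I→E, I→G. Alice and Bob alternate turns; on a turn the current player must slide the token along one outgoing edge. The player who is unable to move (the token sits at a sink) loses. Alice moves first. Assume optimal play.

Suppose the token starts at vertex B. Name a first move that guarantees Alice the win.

Move to A.

Work bottom-up. With no move the player to move loses. Otherwise the position is W if at least one move leads to an L position for the opponent, and L if every move leads to a W.
Every edge goes from a vertex to one that appears earlier in the order H, E, G, A, D, I, B, C, F, so processing vertices in that order labels each vertex after all of its successors.
H: no outgoing edge → L
E: reaches L-position H → W
G: only reaches E(W), which is W → L
A: only reaches E(W), which is W → L
D: reaches L-position A → W
I: reaches L-position G → W
B: reaches L-position A → W
C: reaches L-position H → W
F: reaches L-position A → W
From B, the L positions reachable in one move are: A.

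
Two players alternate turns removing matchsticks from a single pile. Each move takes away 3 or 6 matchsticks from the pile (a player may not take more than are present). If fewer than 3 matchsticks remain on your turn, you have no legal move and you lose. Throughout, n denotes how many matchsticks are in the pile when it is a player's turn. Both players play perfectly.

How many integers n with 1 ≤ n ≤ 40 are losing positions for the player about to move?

14

Build the W/L table. Terminal = L. A non-terminal position is W if it has a move to some L; otherwise it is L.
n=0: no move → L
n=1: no move → L
n=2: no move → L
n=3: W (go to 0, an L position)
n=4: W (go to 1, an L position)
n=5: W (go to 2, an L position)
n=6: W (go to 0, an L position)
n=7: W (go to 1, an L position)
n=8: W (go to 2, an L position)
n=9: L (options 6(W), 3(W) are all W)
n=10: L (options 7(W), 4(W) are all W)
n=11: L (options 8(W), 5(W) are all W)
n=12: W (go to 9, an L position)
n=13: W (go to 10, an L position)
n=14: W (go to 11, an L position)
n=15: W (go to 9, an L position)
n=16: W (go to 10, an L position)
n=17: W (go to 11, an L position)
n=18: L (options 15(W), 12(W) are all W)
n=19: L (options 16(W), 13(W) are all W)
n=20: L (options 17(W), 14(W) are all W)
n=21: W (go to 18, an L position)
n=22: W (go to 19, an L position)
n=23: W (go to 20, an L position)
n=24: W (go to 18, an L position)
n=25: W (go to 19, an L position)
n=26: W (go to 20, an L position)
n=27: L (options 24(W), 21(W) are all W)
n=28: L (options 25(W), 22(W) are all W)
n=29: L (options 26(W), 23(W) are all W)
n=30: W (go to 27, an L position)
n=31: W (go to 28, an L position)
n=32: W (go to 29, an L position)
n=33: W (go to 27, an L position)
n=34: W (go to 28, an L position)
n=35: W (go to 29, an L position)
n=36: L (options 33(W), 30(W) are all W)
n=37: L (options 34(W), 31(W) are all W)
n=38: L (options 35(W), 32(W) are all W)
n=39: W (go to 36, an L position)
n=40: W (go to 37, an L position)
L entries with 1 ≤ n ≤ 40 (n=0 is outside the asked range and is not counted): n = 1, 2, 9, 10, 11, 18, 19, 20, 27, 28, 29, 36, 37, 38; that makes 14.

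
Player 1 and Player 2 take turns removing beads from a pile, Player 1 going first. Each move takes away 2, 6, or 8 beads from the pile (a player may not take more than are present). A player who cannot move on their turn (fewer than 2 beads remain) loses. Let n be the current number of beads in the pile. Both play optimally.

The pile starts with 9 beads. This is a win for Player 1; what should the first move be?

Remove 8, leaving 1.

Label each position W (a win for the player to move) or L (a loss). A position with no legal move is L; any other position is W exactly when some move reaches an L, and L when every move reaches a W.
n=0: no move → L
n=1: no move → L
n=2: →0(L), so W
n=3: →1(L), so W
n=4: →2(W) only, which is W, so L
n=5: →3(W) only, which is W, so L
n=6: →4(L), so W
n=7: →5(L), so W
n=8: →0(L), so W
n=9: →1(L), so W
From 9, the L positions reachable in one move are: 1.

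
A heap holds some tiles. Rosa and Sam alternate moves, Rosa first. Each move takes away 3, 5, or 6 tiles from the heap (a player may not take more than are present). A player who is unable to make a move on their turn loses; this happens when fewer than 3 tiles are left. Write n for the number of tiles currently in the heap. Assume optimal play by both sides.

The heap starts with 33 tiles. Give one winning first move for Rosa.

Remove 5, leaving 28.

Work bottom-up. With no move the player to move loses. Otherwise the position is W if at least one move leads to an L position for the opponent, and L if every move leads to a W.
n=0: no move → L
n=1: no move → L
n=2: no move → L
n=3: W (go to 0, an L position)
n=4: W (go to 1, an L position)
n=5: W (go to 2, an L position)
n=6: W (go to 1, an L position)
n=7: W (go to 2, an L position)
n=8: W (go to 2, an L position)
n=9: L (options 6(W), 4(W), 3(W) are all W)
n=10: L (options 7(W), 5(W), 4(W) are all W)
n=11: L (options 8(W), 6(W), 5(W) are all W)
n=12: W (go to 9, an L position)
n=13: W (go to 10, an L position)
n=14: W (go to 11, an L position)
n=15: W (go to 10, an L position)
n=16: W (go to 11, an L position)
n=17: W (go to 11, an L position)
n=18: L (options 15(W), 13(W), 12(W) are all W)
n=19: L (options 16(W), 14(W), 13(W) are all W)
n=20: L (options 17(W), 15(W), 14(W) are all W)
n=21: W (go to 18, an L position)
n=22: W (go to 19, an L position)
n=23: W (go to 20, an L position)
n=24: W (go to 19, an L position)
n=25: W (go to 20, an L position)
n=26: W (go to 20, an L position)
n=27: L (options 24(W), 22(W), 21(W) are all W)
n=28: L (options 25(W), 23(W), 22(W) are all W)
n=29: L (options 26(W), 24(W), 23(W) are all W)
n=30: W (go to 27, an L position)
n=31: W (go to 28, an L position)
n=32: W (go to 29, an L position)
n=33: W (go to 28, an L position)
From 33, the L positions reachable in one move are: 28, 27. Any move reaching one of these is winning.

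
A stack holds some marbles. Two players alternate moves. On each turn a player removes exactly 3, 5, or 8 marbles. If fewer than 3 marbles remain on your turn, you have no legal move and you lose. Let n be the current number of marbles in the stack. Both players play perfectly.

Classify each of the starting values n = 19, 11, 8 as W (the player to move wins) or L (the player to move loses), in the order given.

Build the W/L table. Terminal = L. A non-terminal position is W if it has a move to some L; otherwise it is L.
n=0: no move → L
n=1: no move → L
n=2: no move → L
n=3: can move to 0, which is L ⇒ W
n=4: can move to 1, which is L ⇒ W
n=5: can move to 2, which is L ⇒ W
n=6: can move to 1, which is L ⇒ W
n=7: can move to 2, which is L ⇒ W
n=8: can move to 0, which is L ⇒ W
n=9: can move to 1, which is L ⇒ W
n=10: can move to 2, which is L ⇒ W
n=11: moves to 8(W), 6(W), 3(W); every one is W ⇒ L
n=12: moves to 9(W), 7(W), 4(W); every one is W ⇒ L
n=13: moves to 10(W), 8(W), 5(W); every one is W ⇒ L
n=14: can move to 11, which is L ⇒ W
n=15: can move to 12, which is L ⇒ W
n=16: can move to 13, which is L ⇒ W
n=17: can move to 12, which is L ⇒ W
n=18: can move to 13, which is L ⇒ W
n=19: can move to 11, which is L ⇒ W

19: W, 11: L, 8: W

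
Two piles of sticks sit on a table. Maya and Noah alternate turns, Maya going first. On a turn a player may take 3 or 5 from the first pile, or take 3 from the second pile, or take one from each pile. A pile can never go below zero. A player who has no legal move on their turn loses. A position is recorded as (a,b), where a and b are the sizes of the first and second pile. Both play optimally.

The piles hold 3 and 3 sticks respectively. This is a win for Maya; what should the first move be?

Work bottom-up. With no move the player to move loses. Otherwise the position is W if at least one move leads to an L position for the opponent, and L if every move leads to a W.
No move ever increases a pile, so every position that can arise here has a ≤ 3 and b ≤ 3; it is enough to label the cells with 0 ≤ a ≤ 3 and 0 ≤ b ≤ 3.
Every move lowers a or b (never raises either), so fill the grid row by row in increasing a, and left to right within a row: each cell's successors are then already labelled.
      b=0  b=1  b=2  b=3
a=0:    L    L    L    W
a=1:    L    W    W    W
a=2:    L    W    L    W
a=3:    W    W    W    W
Cells with no legal move (terminal, hence L): (0,0), (0,1), (0,2), (1,0), (2,0).
The remaining L cells, each justified by listing all of its moves:
(2,2): →(1,1)(W) only, which is W, so L
Every other cell has at least one move into one of the L cells above, so it is W.
From (3,3), the L positions reachable in one move are: (2,2).

Move to (2,2).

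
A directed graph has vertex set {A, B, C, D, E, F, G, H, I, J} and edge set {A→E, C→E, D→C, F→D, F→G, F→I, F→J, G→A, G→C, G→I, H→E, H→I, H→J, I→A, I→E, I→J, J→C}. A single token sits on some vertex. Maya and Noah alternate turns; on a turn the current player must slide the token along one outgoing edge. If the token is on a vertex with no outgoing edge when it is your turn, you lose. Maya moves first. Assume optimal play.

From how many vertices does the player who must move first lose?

Positions with no move are L. A position that does have a move is losing for the player to move precisely when every available move leads to a winning position for the opponent. Fill in the labels:
Every edge goes from a vertex to one that appears earlier in the order B, E, A, C, J, I, H, D, G, F, so processing vertices in that order labels each vertex after all of its successors.
B: no outgoing edge → L
E: no outgoing edge → L
A: W (go to E, an L position)
C: W (go to E, an L position)
J: L (sole option C(W) is W)
I: W (go to J, an L position)
H: W (go to J, an L position)
D: L (sole option C(W) is W)
G: L (options I(W), C(W), A(W) are all W)
F: W (go to G, an L position)
The L vertices are B, D, E, G, J; that is 5 in all.

5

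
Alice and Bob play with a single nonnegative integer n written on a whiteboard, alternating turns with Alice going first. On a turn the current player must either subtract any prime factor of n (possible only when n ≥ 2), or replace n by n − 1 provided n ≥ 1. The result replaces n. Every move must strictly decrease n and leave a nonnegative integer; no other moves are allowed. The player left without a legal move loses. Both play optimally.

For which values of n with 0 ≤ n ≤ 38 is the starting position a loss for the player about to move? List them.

0, 4, 8, 12, 16, 20, 24, 28, 32, 36

Positions with no move are L. A position that does have a move is losing for the player to move precisely when every available move leads to a winning position for the opponent. Fill in the labels:
n=0: no move → L
n=1: →0(L), so W
n=2: →0(L), so W
n=3: →0(L), so W
n=4: →2(W), 3(W) — all W, so L
n=5: →0(L), so W
n=6: →4(L), so W
n=7: →0(L), so W
n=8: →6(W), 7(W) — all W, so L
n=9: →8(L), so W
n=10: →8(L), so W
n=11: →0(L), so W
n=12: →9(W), 10(W), 11(W) — all W, so L
n=13: →0(L), so W
n=14: →12(L), so W
n=15: →12(L), so W
n=16: →14(W), 15(W) — all W, so L
n=17: →0(L), so W
n=18: →16(L), so W
n=19: →0(L), so W
n=20: →15(W), 18(W), 19(W) — all W, so L
n=21: →20(L), so W
n=22: →20(L), so W
n=23: →0(L), so W
n=24: →21(W), 22(W), 23(W) — all W, so L
n=25: →20(L), so W
n=26: →24(L), so W
n=27: →24(L), so W
n=28: →21(W), 26(W), 27(W) — all W, so L
n=29: →0(L), so W
n=30: →28(L), so W
n=31: →0(L), so W
n=32: →30(W), 31(W) — all W, so L
n=33: →32(L), so W
n=34: →32(L), so W
n=35: →28(L), so W
n=36: →33(W), 34(W), 35(W) — all W, so L
n=37: →0(L), so W
n=38: →36(L), so W
The losing starting values of n are exactly the entries labelled L in this table (10 of them).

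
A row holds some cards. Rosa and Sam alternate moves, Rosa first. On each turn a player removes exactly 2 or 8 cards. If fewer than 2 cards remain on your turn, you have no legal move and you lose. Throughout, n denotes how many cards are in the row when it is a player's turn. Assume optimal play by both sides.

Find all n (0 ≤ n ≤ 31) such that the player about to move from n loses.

0, 1, 4, 5, 10, 11, 14, 15, 20, 21, 24, 25, 30, 31

Use the standard recursion: the mover loses at a terminal position; elsewhere, the mover wins exactly when some move hands the opponent an L position.
n=0: no move → L
n=1: no move → L
n=2: W (go to 0, an L position)
n=3: W (go to 1, an L position)
n=4: L (sole option 2(W) is W)
n=5: L (sole option 3(W) is W)
n=6: W (go to 4, an L position)
n=7: W (go to 5, an L position)
n=8: W (go to 0, an L position)
n=9: W (go to 1, an L position)
n=10: L (options 8(W), 2(W) are all W)
n=11: L (options 9(W), 3(W) are all W)
n=12: W (go to 10, an L position)
n=13: W (go to 11, an L position)
n=14: L (options 12(W), 6(W) are all W)
n=15: L (options 13(W), 7(W) are all W)
n=16: W (go to 14, an L position)
n=17: W (go to 15, an L position)
n=18: W (go to 10, an L position)
n=19: W (go to 11, an L position)
n=20: L (options 18(W), 12(W) are all W)
n=21: L (options 19(W), 13(W) are all W)
n=22: W (go to 20, an L position)
n=23: W (go to 21, an L position)
n=24: L (options 22(W), 16(W) are all W)
n=25: L (options 23(W), 17(W) are all W)
n=26: W (go to 24, an L position)
n=27: W (go to 25, an L position)
n=28: W (go to 20, an L position)
n=29: W (go to 21, an L position)
n=30: L (options 28(W), 22(W) are all W)
n=31: L (options 29(W), 23(W) are all W)
The losing starting values of n are exactly the entries labelled L in this table (14 of them).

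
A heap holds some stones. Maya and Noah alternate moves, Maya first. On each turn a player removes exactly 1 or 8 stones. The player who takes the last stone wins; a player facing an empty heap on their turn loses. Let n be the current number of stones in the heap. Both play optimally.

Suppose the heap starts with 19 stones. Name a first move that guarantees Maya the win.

Classify positions by backward induction: terminal positions (no move available) are L. From any other position, the mover wins iff some move reaches an L.
n=0: no move → L
n=1: W (go to 0, an L position)
n=2: L (sole option 1(W) is W)
n=3: W (go to 2, an L position)
n=4: L (sole option 3(W) is W)
n=5: W (go to 4, an L position)
n=6: L (sole option 5(W) is W)
n=7: W (go to 6, an L position)
n=8: W (go to 0, an L position)
n=9: L (options 8(W), 1(W) are all W)
n=10: W (go to 9, an L position)
n=11: L (options 10(W), 3(W) are all W)
n=12: W (go to 11, an L position)
n=13: L (options 12(W), 5(W) are all W)
n=14: W (go to 13, an L position)
n=15: L (options 14(W), 7(W) are all W)
n=16: W (go to 15, an L position)
n=17: W (go to 9, an L position)
n=18: L (options 17(W), 10(W) are all W)
n=19: W (go to 18, an L position)
From 19, the L positions reachable in one move are: 18, 11. Any move reaching one of these is winning.

Remove 1, leaving 18.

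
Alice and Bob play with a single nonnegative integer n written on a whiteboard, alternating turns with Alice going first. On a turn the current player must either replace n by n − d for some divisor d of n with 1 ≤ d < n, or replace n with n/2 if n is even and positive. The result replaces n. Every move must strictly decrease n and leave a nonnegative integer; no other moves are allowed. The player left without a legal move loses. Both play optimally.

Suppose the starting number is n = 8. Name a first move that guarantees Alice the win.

Move to 7.

Classify positions by backward induction: terminal positions (no move available) are L. From any other position, the mover wins iff some move reaches an L.
n=0: no move → L
n=1: no move → L
n=2: can move to 1, which is L ⇒ W
n=3: the only move is to 2(W), a W ⇒ L
n=4: can move to 3, which is L ⇒ W
n=5: the only move is to 4(W), a W ⇒ L
n=6: can move to 3, which is L ⇒ W
n=7: the only move is to 6(W), a W ⇒ L
n=8: can move to 7, which is L ⇒ W
From 8, the L positions reachable in one move are: 7.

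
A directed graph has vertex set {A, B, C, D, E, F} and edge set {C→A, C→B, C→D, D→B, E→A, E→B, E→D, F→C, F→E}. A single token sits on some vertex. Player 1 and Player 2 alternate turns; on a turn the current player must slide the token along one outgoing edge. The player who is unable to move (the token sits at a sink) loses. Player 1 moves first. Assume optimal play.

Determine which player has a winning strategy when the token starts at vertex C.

Classify positions by backward induction: terminal positions (no move available) are L. From any other position, the mover wins iff some move reaches an L.
Every edge goes from a vertex to one that appears earlier in the order A, B, D, E, C, F, so processing vertices in that order labels each vertex after all of its successors.
A: no outgoing edge → L
B: no outgoing edge → L
D: →B(L), so W
E: →B(L), so W
C: →B(L), so W
F: →C(W), E(W) — all W, so L
The starting position C is W: Player 1 should move to B, handing over an L position.

Player 1 wins.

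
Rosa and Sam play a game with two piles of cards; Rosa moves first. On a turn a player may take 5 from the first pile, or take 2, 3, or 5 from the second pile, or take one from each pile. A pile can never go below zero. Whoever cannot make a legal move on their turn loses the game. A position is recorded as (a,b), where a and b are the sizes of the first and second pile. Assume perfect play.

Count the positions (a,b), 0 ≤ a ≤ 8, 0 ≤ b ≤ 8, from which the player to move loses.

Positions with no move are L. A position that does have a move is losing for the player to move precisely when every available move leads to a winning position for the opponent. Fill in the labels:
Every move lowers a or b (never raises either), so fill the grid row by row in increasing a, and left to right within a row: each cell's successors are then already labelled.
      b=0  b=1  b=2  b=3  b=4  b=5  b=6  b=7  b=8
a=0:    L    L    W    W    W    W    W    L    L
a=1:    L    W    W    W    L    W    W    W    W
a=2:    L    W    W    W    L    W    W    W    L
a=3:    L    W    W    W    L    W    W    W    L
a=4:    L    W    W    W    L    W    W    W    L
a=5:    W    W    L    L    W    W    W    W    W
a=6:    W    L    L    W    W    W    W    W    L
a=7:    W    L    W    W    W    L    W    W    W
a=8:    W    L    W    W    W    L    W    W    W
Cells with no legal move (terminal, hence L): (0,0), (0,1), (1,0), (2,0), (3,0), (4,0).
The remaining L cells, each justified by listing all of its moves:
(0,7): only reaches (0,5)(W), (0,4)(W), (0,2)(W), all W → L
(0,8): only reaches (0,6)(W), (0,5)(W), (0,3)(W), all W → L
(1,4): only reaches (1,2)(W), (1,1)(W), (0,3)(W), all W → L
(2,4): only reaches (2,2)(W), (2,1)(W), (1,3)(W), all W → L
(2,8): only reaches (2,6)(W), (2,5)(W), (2,3)(W), (1,7)(W), all W → L
(3,4): only reaches (3,2)(W), (3,1)(W), (2,3)(W), all W → L
(3,8): only reaches (3,6)(W), (3,5)(W), (3,3)(W), (2,7)(W), all W → L
(4,4): only reaches (4,2)(W), (4,1)(W), (3,3)(W), all W → L
(4,8): only reaches (4,6)(W), (4,5)(W), (4,3)(W), (3,7)(W), all W → L
(5,2): only reaches (0,2)(W), (5,0)(W), (4,1)(W), all W → L
(5,3): only reaches (0,3)(W), (5,1)(W), (5,0)(W), (4,2)(W), all W → L
(6,1): only reaches (1,1)(W), (5,0)(W), all W → L
(6,2): only reaches (1,2)(W), (6,0)(W), (5,1)(W), all W → L
(6,8): only reaches (1,8)(W), (6,6)(W), (6,5)(W), (6,3)(W), (5,7)(W), all W → L
(7,1): only reaches (2,1)(W), (6,0)(W), all W → L
(7,5): only reaches (2,5)(W), (7,3)(W), (7,2)(W), (7,0)(W), (6,4)(W), all W → L
(8,1): only reaches (3,1)(W), (7,0)(W), all W → L
(8,5): only reaches (3,5)(W), (8,3)(W), (8,2)(W), (8,0)(W), (7,4)(W), all W → L
Every other cell has at least one move into one of the L cells above, so it is W.
L cells per row: a=0: 4, a=1: 2, a=2: 3, a=3: 3, a=4: 3, a=5: 2, a=6: 3, a=7: 2, a=8: 2; total 24.

24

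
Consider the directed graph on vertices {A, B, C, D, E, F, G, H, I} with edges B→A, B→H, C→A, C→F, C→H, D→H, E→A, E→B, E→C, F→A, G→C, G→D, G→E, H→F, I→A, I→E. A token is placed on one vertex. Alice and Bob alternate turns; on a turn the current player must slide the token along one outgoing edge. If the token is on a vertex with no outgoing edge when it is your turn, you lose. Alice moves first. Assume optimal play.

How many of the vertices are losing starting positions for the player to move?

Classify positions by backward induction: terminal positions (no move available) are L. From any other position, the mover wins iff some move reaches an L.
Every edge goes from a vertex to one that appears earlier in the order A, F, H, B, C, E, D, G, I, so processing vertices in that order labels each vertex after all of its successors.
A: no outgoing edge → L
F: reaches L-position A → W
H: only reaches F(W), which is W → L
B: reaches L-position H → W
C: reaches L-position H → W
E: reaches L-position A → W
D: reaches L-position H → W
G: only reaches D(W), E(W), C(W), all W → L
I: reaches L-position A → W
The L vertices are A, G, H; that is 3 in all.

3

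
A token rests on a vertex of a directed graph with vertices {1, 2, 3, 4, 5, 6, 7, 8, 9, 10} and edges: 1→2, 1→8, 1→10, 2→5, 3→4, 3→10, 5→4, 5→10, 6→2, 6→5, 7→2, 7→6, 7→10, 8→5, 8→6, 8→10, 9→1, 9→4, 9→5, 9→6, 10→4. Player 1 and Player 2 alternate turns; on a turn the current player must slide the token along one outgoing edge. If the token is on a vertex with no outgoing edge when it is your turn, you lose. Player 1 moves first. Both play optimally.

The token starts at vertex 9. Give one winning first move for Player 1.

Move to 4.

Build the W/L table. Terminal = L. A non-terminal position is W if it has a move to some L; otherwise it is L.
Every edge goes from a vertex to one that appears earlier in the order 4, 10, 5, 2, 6, 7, 8, 3, 1, 9, so processing vertices in that order labels each vertex after all of its successors.
4: no outgoing edge → L
10: reaches L-position 4 → W
5: reaches L-position 4 → W
2: only reaches 5(W), which is W → L
6: reaches L-position 2 → W
7: reaches L-position 2 → W
8: only reaches 6(W), 5(W), 10(W), all W → L
3: reaches L-position 4 → W
1: reaches L-position 8 → W
9: reaches L-position 4 → W
From 9, the L positions reachable in one move are: 4.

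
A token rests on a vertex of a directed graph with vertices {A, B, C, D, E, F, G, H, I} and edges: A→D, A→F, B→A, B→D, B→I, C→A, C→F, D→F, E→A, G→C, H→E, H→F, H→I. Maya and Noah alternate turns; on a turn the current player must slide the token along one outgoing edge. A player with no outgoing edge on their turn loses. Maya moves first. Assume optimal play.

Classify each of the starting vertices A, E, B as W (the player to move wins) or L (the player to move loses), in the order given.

Use the standard recursion: the mover loses at a terminal position; elsewhere, the mover wins exactly when some move hands the opponent an L position.
Every edge goes from a vertex to one that appears earlier in the order F, I, D, A, E, C, B, H, G, so processing vertices in that order labels each vertex after all of its successors.
F: no outgoing edge → L
I: no outgoing edge → L
D: can move to F, which is L ⇒ W
A: can move to F, which is L ⇒ W
E: the only move is to A(W), a W ⇒ L
C: can move to F, which is L ⇒ W
B: can move to I, which is L ⇒ W
H: can move to E, which is L ⇒ W
G: the only move is to C(W), a W ⇒ L

A: W, E: L, B: W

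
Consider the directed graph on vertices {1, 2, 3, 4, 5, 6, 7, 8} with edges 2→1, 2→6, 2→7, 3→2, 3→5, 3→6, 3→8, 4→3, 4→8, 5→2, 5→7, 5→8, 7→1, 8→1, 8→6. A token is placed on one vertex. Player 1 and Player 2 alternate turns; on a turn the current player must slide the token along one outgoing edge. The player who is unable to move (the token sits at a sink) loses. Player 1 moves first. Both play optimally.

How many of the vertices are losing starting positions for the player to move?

4

Use the standard recursion: the mover loses at a terminal position; elsewhere, the mover wins exactly when some move hands the opponent an L position.
Every edge goes from a vertex to one that appears earlier in the order 6, 1, 7, 2, 8, 5, 3, 4, so processing vertices in that order labels each vertex after all of its successors.
6: no outgoing edge → L
1: no outgoing edge → L
7: reaches L-position 1 → W
2: reaches L-position 1 → W
8: reaches L-position 1 → W
5: only reaches 8(W), 2(W), 7(W), all W → L
3: reaches L-position 5 → W
4: only reaches 3(W), 8(W), all W → L
The L vertices are 1, 4, 5, 6; that is 4 in all.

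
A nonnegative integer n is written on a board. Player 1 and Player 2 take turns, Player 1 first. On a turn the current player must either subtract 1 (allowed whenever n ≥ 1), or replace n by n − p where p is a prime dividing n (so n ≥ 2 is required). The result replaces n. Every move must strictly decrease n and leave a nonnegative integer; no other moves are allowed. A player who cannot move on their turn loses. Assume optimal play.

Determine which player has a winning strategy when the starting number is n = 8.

Label each position W (a win for the player to move) or L (a loss). A position with no legal move is L; any other position is W exactly when some move reaches an L, and L when every move reaches a W.
n=0: no move → L
n=1: W (go to 0, an L position)
n=2: W (go to 0, an L position)
n=3: W (go to 0, an L position)
n=4: L (options 2(W), 3(W) are all W)
n=5: W (go to 0, an L position)
n=6: W (go to 4, an L position)
n=7: W (go to 0, an L position)
n=8: L (options 6(W), 7(W) are all W)
The starting position 8 is L: whatever Player 1 does, the opponent receives a W position.

Player 2 wins.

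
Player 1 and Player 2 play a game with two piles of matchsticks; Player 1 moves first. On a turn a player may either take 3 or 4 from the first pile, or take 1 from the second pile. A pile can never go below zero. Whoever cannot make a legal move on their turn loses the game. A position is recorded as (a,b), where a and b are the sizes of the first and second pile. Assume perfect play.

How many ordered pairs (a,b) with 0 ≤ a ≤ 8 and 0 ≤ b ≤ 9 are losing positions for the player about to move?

40

Work bottom-up. With no move the player to move loses. Otherwise the position is W if at least one move leads to an L position for the opponent, and L if every move leads to a W.
Every move lowers a or b (never raises either), so fill the grid row by row in increasing a, and left to right within a row: each cell's successors are then already labelled.
      b=0  b=1  b=2  b=3  b=4  b=5  b=6  b=7  b=8  b=9
a=0:    L    W    L    W    L    W    L    W    L    W
a=1:    L    W    L    W    L    W    L    W    L    W
a=2:    L    W    L    W    L    W    L    W    L    W
a=3:    W    L    W    L    W    L    W    L    W    L
a=4:    W    L    W    L    W    L    W    L    W    L
a=5:    W    L    W    L    W    L    W    L    W    L
a=6:    W    W    W    W    W    W    W    W    W    W
a=7:    L    W    L    W    L    W    L    W    L    W
a=8:    L    W    L    W    L    W    L    W    L    W
Cells with no legal move (terminal, hence L): (0,0), (1,0), (2,0).
The remaining L cells, each justified by listing all of its moves:
(0,2): the only move is to (0,1)(W), a W ⇒ L
(0,4): the only move is to (0,3)(W), a W ⇒ L
(0,6): the only move is to (0,5)(W), a W ⇒ L
(0,8): the only move is to (0,7)(W), a W ⇒ L
(1,2): the only move is to (1,1)(W), a W ⇒ L
(1,4): the only move is to (1,3)(W), a W ⇒ L
(1,6): the only move is to (1,5)(W), a W ⇒ L
(1,8): the only move is to (1,7)(W), a W ⇒ L
(2,2): the only move is to (2,1)(W), a W ⇒ L
(2,4): the only move is to (2,3)(W), a W ⇒ L
(2,6): the only move is to (2,5)(W), a W ⇒ L
(2,8): the only move is to (2,7)(W), a W ⇒ L
(3,1): moves to (0,1)(W), (3,0)(W); every one is W ⇒ L
(3,3): moves to (0,3)(W), (3,2)(W); every one is W ⇒ L
(3,5): moves to (0,5)(W), (3,4)(W); every one is W ⇒ L
(3,7): moves to (0,7)(W), (3,6)(W); every one is W ⇒ L
(3,9): moves to (0,9)(W), (3,8)(W); every one is W ⇒ L
(4,1): moves to (1,1)(W), (0,1)(W), (4,0)(W); every one is W ⇒ L
(4,3): moves to (1,3)(W), (0,3)(W), (4,2)(W); every one is W ⇒ L
(4,5): moves to (1,5)(W), (0,5)(W), (4,4)(W); every one is W ⇒ L
(4,7): moves to (1,7)(W), (0,7)(W), (4,6)(W); every one is W ⇒ L
(4,9): moves to (1,9)(W), (0,9)(W), (4,8)(W); every one is W ⇒ L
(5,1): moves to (2,1)(W), (1,1)(W), (5,0)(W); every one is W ⇒ L
(5,3): moves to (2,3)(W), (1,3)(W), (5,2)(W); every one is W ⇒ L
(5,5): moves to (2,5)(W), (1,5)(W), (5,4)(W); every one is W ⇒ L
(5,7): moves to (2,7)(W), (1,7)(W), (5,6)(W); every one is W ⇒ L
(5,9): moves to (2,9)(W), (1,9)(W), (5,8)(W); every one is W ⇒ L
(7,0): moves to (4,0)(W), (3,0)(W); every one is W ⇒ L
(7,2): moves to (4,2)(W), (3,2)(W), (7,1)(W); every one is W ⇒ L
(7,4): moves to (4,4)(W), (3,4)(W), (7,3)(W); every one is W ⇒ L
(7,6): moves to (4,6)(W), (3,6)(W), (7,5)(W); every one is W ⇒ L
(7,8): moves to (4,8)(W), (3,8)(W), (7,7)(W); every one is W ⇒ L
(8,0): moves to (5,0)(W), (4,0)(W); every one is W ⇒ L
(8,2): moves to (5,2)(W), (4,2)(W), (8,1)(W); every one is W ⇒ L
(8,4): moves to (5,4)(W), (4,4)(W), (8,3)(W); every one is W ⇒ L
(8,6): moves to (5,6)(W), (4,6)(W), (8,5)(W); every one is W ⇒ L
(8,8): moves to (5,8)(W), (4,8)(W), (8,7)(W); every one is W ⇒ L
Every other cell has at least one move into one of the L cells above, so it is W.
L cells per row: a=0: 5, a=1: 5, a=2: 5, a=3: 5, a=4: 5, a=5: 5, a=6: 0, a=7: 5, a=8: 5; total 40.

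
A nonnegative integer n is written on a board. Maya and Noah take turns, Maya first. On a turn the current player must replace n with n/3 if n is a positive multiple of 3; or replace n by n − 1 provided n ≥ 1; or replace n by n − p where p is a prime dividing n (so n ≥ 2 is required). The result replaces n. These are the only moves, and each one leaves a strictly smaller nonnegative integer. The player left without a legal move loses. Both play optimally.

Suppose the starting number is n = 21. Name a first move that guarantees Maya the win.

Move to 14.

Work bottom-up. With no move the player to move loses. Otherwise the position is W if at least one move leads to an L position for the opponent, and L if every move leads to a W.
n=0: no move → L
n=1: →0(L), so W
n=2: →0(L), so W
n=3: →0(L), so W
n=4: →2(W), 3(W) — all W, so L
n=5: →0(L), so W
n=6: →4(L), so W
n=7: →0(L), so W
n=8: →6(W), 7(W) — all W, so L
n=9: →8(L), so W
n=10: →8(L), so W
n=11: →0(L), so W
n=12: →4(L), so W
n=13: →0(L), so W
n=14: →7(W), 12(W), 13(W) — all W, so L
n=15: →14(L), so W
n=16: →14(L), so W
n=17: →0(L), so W
n=18: →6(W), 15(W), 16(W), 17(W) — all W, so L
n=19: →0(L), so W
n=20: →18(L), so W
n=21: →14(L), so W
From 21, the L positions reachable in one move are: 14, 18. Any move reaching one of these is winning.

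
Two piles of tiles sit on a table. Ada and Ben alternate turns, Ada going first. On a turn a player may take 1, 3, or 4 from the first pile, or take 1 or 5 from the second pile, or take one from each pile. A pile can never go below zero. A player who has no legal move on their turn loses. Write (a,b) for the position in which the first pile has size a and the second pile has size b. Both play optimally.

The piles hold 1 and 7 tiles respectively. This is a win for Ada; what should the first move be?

Work bottom-up. With no move the player to move loses. Otherwise the position is W if at least one move leads to an L position for the opponent, and L if every move leads to a W.
No move ever increases a pile, so every position that can arise here has a ≤ 1 and b ≤ 7; it is enough to label the cells with 0 ≤ a ≤ 1 and 0 ≤ b ≤ 7.
Every move lowers a or b (never raises either), so fill the grid row by row in increasing a, and left to right within a row: each cell's successors are then already labelled.
      b=0  b=1  b=2  b=3  b=4  b=5  b=6  b=7
a=0:    L    W    L    W    L    W    L    W
a=1:    W    W    W    W    W    W    W    W
Cells with no legal move (terminal, hence L): (0,0).
The remaining L cells, each justified by listing all of its moves:
(0,2): only reaches (0,1)(W), which is W → L
(0,4): only reaches (0,3)(W), which is W → L
(0,6): only reaches (0,5)(W), (0,1)(W), all W → L
Every other cell has at least one move into one of the L cells above, so it is W.
From (1,7), the L positions reachable in one move are: (0,6).

Move to (0,6).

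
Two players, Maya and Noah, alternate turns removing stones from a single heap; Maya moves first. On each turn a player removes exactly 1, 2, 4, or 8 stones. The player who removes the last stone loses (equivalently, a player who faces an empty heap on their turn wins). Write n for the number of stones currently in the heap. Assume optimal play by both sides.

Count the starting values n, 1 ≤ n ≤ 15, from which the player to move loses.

5

Classify positions by backward induction: terminal positions (no move available) are W. From any other position, the mover wins iff some move reaches an L.
n=0: no move; the opponent has just taken the last stone and therefore loses → W
n=1: only reaches 0(W), which is W → L
n=2: reaches L-position 1 → W
n=3: reaches L-position 1 → W
n=4: only reaches 3(W), 2(W), 0(W), all W → L
n=5: reaches L-position 4 → W
n=6: reaches L-position 4 → W
n=7: only reaches 6(W), 5(W), 3(W), all W → L
n=8: reaches L-position 7 → W
n=9: reaches L-position 7 → W
n=10: only reaches 9(W), 8(W), 6(W), 2(W), all W → L
n=11: reaches L-position 10 → W
n=12: reaches L-position 10 → W
n=13: only reaches 12(W), 11(W), 9(W), 5(W), all W → L
n=14: reaches L-position 13 → W
n=15: reaches L-position 13 → W
L entries with 1 ≤ n ≤ 15 (the range starts at n=1): n = 1, 4, 7, 10, 13; that makes 5.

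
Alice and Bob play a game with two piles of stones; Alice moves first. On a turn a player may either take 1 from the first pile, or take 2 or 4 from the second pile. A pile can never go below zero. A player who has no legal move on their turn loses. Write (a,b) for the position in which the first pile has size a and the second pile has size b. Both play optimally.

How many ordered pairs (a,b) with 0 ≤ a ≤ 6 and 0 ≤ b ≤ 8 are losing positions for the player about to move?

25

Work bottom-up. With no move the player to move loses. Otherwise the position is W if at least one move leads to an L position for the opponent, and L if every move leads to a W.
Every move lowers a or b (never raises either), so fill the grid row by row in increasing a, and left to right within a row: each cell's successors are then already labelled.
      b=0  b=1  b=2  b=3  b=4  b=5  b=6  b=7  b=8
a=0:    L    L    W    W    W    W    L    L    W
a=1:    W    W    L    L    W    W    W    W    L
a=2:    L    L    W    W    W    W    L    L    W
a=3:    W    W    L    L    W    W    W    W    L
a=4:    L    L    W    W    W    W    L    L    W
a=5:    W    W    L    L    W    W    W    W    L
a=6:    L    L    W    W    W    W    L    L    W
Cells with no legal move (terminal, hence L): (0,0), (0,1).
The remaining L cells, each justified by listing all of its moves:
(0,6): moves to (0,4)(W), (0,2)(W); every one is W ⇒ L
(0,7): moves to (0,5)(W), (0,3)(W); every one is W ⇒ L
(1,2): moves to (0,2)(W), (1,0)(W); every one is W ⇒ L
(1,3): moves to (0,3)(W), (1,1)(W); every one is W ⇒ L
(1,8): moves to (0,8)(W), (1,6)(W), (1,4)(W); every one is W ⇒ L
(2,0): the only move is to (1,0)(W), a W ⇒ L
(2,1): the only move is to (1,1)(W), a W ⇒ L
(2,6): moves to (1,6)(W), (2,4)(W), (2,2)(W); every one is W ⇒ L
(2,7): moves to (1,7)(W), (2,5)(W), (2,3)(W); every one is W ⇒ L
(3,2): moves to (2,2)(W), (3,0)(W); every one is W ⇒ L
(3,3): moves to (2,3)(W), (3,1)(W); every one is W ⇒ L
(3,8): moves to (2,8)(W), (3,6)(W), (3,4)(W); every one is W ⇒ L
(4,0): the only move is to (3,0)(W), a W ⇒ L
(4,1): the only move is to (3,1)(W), a W ⇒ L
(4,6): moves to (3,6)(W), (4,4)(W), (4,2)(W); every one is W ⇒ L
(4,7): moves to (3,7)(W), (4,5)(W), (4,3)(W); every one is W ⇒ L
(5,2): moves to (4,2)(W), (5,0)(W); every one is W ⇒ L
(5,3): moves to (4,3)(W), (5,1)(W); every one is W ⇒ L
(5,8): moves to (4,8)(W), (5,6)(W), (5,4)(W); every one is W ⇒ L
(6,0): the only move is to (5,0)(W), a W ⇒ L
(6,1): the only move is to (5,1)(W), a W ⇒ L
(6,6): moves to (5,6)(W), (6,4)(W), (6,2)(W); every one is W ⇒ L
(6,7): moves to (5,7)(W), (6,5)(W), (6,3)(W); every one is W ⇒ L
Every other cell has at least one move into one of the L cells above, so it is W.
L cells per row: a=0: 4, a=1: 3, a=2: 4, a=3: 3, a=4: 4, a=5: 3, a=6: 4; total 25.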